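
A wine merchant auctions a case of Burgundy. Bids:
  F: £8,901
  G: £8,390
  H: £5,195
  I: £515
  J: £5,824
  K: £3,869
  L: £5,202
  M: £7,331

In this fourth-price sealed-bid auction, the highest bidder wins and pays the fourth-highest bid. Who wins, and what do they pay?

F pays £5,824

Rule: the highest bidder wins and pays the fourth-highest bid.
Bids in order: 8,901 (F) > 8,390 (G) > 7,331 (M) > 5,824 (J) > 5,202 (L) > 5,195 (H) > …
F is highest; pays the fourth-highest bid, £5,824.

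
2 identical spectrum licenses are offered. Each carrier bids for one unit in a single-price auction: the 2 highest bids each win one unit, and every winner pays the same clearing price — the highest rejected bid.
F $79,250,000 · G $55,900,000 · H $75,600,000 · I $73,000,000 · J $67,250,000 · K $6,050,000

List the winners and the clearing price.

F, H; each pays $73,000,000

Bids ranked high→low: 79,250,000 (F), 75,600,000 (H), 73,000,000 (I), 67,250,000 (J), …
Top 2: F, H.
Highest unsuccessful bid: $73,000,000 → clearing price.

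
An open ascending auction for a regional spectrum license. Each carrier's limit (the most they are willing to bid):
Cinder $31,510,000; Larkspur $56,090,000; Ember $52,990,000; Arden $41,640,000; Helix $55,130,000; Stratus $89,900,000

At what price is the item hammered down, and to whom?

Stratus wins at $56,090,000

Sorting limits: 89,900,000 (Stratus) > 56,090,000 (Larkspur) > 55,130,000 (Helix) > 52,990,000 (Ember) > 41,640,000 (Arden) > 31,510,000 (Cinder)
Larkspur is the last rival to drop out, at $56,090,000; Stratus remains and wins at that price.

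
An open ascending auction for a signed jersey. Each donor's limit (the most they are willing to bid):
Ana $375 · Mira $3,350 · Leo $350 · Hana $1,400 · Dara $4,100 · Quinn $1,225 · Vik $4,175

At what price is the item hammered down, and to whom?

Limits in order: 4,175 (Vik) > 4,100 (Dara) > 3,350 (Mira) > 1,400 (Hana) > 1,225 (Quinn) > 375 (Ana) > …
Bidding ends when Dara exits at $4,100; Vik takes it.

Vik wins at $4,100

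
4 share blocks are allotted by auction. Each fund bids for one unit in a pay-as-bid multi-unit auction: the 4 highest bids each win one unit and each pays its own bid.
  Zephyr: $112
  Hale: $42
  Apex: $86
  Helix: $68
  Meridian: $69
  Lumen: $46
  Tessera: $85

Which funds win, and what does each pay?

Zephyr $112, Apex $86, Tessera $85, Meridian $69

Ordering the bids: 112 (Zephyr), 86 (Apex), 85 (Tessera), 69 (Meridian), 68 (Helix), 46 (Lumen), …
Winners (4 units): Zephyr, Apex, Tessera, Meridian.
Each winner pays its own bid: Zephyr $112, Apex $86, Tessera $85, Meridian $69.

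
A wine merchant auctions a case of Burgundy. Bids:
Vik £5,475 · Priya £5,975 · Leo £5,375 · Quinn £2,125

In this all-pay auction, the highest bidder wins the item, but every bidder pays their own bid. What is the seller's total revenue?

Total revenue: £18,950

Bids in order: 5,975 (Priya) > 5,475 (Vik) > 5,375 (Leo) > 2,125 (Quinn)
Priya wins with the top bid; all bids are sunk regardless.
Every bidder forfeits their bid regardless of winning.
Revenue = 5,475 + 5,975 + 5,375 + 2,125 = £18,950.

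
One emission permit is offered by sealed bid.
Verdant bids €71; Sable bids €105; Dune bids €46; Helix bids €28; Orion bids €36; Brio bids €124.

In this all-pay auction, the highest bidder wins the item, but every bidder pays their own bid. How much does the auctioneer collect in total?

Total revenue: €410

Rule: the highest bidder wins the item, but every bidder pays their own bid.
Sorting bids: 124 (Brio) > 105 (Sable) > 71 (Verdant) > 46 (Dune) > 36 (Orion) > 28 (Helix)
Every bidder forfeits their bid regardless of winning.
Revenue = 71 + 105 + 46 + 28 + 36 + 124 = €410.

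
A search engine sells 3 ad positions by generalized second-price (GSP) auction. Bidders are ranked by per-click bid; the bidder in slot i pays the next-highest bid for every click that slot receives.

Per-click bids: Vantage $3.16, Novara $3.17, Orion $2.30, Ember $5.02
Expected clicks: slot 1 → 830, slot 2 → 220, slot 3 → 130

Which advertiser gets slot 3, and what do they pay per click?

Per-click bids in order: $5.02 (Ember) > $3.17 (Novara) > $3.16 (Vantage) > $2.30 (Orion)
Slot 3 goes to the third-ranked bidder, Vantage, who pays the next bid down: $2.30/click.

Vantage; $2.30 per click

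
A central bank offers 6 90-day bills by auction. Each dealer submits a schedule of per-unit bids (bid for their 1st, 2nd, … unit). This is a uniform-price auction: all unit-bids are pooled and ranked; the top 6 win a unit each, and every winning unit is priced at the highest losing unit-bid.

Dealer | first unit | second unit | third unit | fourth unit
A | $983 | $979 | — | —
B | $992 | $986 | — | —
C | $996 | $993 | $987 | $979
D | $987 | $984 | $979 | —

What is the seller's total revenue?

Total revenue: $5,904

Pooled unit-bids ranked (top 6): 996 (C-1), 993 (C-2), 992 (B-1), 987 (C-3), 987 (D-1), 986 (B-2)
First bid not allocated: $984.
Allocation: B 2, C 3, D 1. Every unit priced at $984.
Revenue = 6 × 984 = $5,904.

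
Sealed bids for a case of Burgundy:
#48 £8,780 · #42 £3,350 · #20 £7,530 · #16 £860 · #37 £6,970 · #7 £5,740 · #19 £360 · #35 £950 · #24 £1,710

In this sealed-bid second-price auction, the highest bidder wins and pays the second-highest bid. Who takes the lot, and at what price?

#48 pays £7,530

Sealed-bid second-price auction: the highest bidder wins and pays the second-highest bid.
Sorting bids: 8,780 (#48) > 7,530 (#20) > 6,970 (#37) > 5,740 (#7) > 3,350 (#42) > 1,710 (#24) > …
#48 is highest; pays the second-highest bid, £7,530.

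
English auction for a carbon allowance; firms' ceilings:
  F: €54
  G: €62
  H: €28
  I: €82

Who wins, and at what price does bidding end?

I wins at €62

Limits in order: 82 (I) > 62 (G) > 54 (F) > 28 (H)
Once the price passes €62, only I is left; the hammer falls at G's limit of €62.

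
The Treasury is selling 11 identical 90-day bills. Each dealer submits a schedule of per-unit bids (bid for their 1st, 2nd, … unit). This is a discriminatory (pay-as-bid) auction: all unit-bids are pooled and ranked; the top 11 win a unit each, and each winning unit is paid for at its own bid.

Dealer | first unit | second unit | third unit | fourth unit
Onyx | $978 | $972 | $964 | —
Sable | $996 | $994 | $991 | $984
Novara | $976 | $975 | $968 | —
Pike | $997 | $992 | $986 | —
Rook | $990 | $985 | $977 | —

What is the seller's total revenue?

Pooled unit-bids ranked (top 11): 997 (Pike-1), 996 (Sable-1), 994 (Sable-2), 992 (Pike-2), 991 (Sable-3), 990 (Rook-1), 986 (Pike-3), 985 (Rook-2), 984 (Sable-4), 978 (Onyx-1), 977 (Rook-3)
Next rejected bid: $976 (not a price — pay-as-bid).
Each winning unit pays its own bid.
Revenue = 997 + 996 + 994 + 992 + 991 + 990 + 986 + 985 + 984 + 978 + 977 = $10,870.

Total revenue: $10,870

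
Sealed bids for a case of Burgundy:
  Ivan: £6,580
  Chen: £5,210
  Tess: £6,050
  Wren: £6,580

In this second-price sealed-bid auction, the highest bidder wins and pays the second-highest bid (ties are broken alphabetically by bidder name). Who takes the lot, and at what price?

Ivan pays £6,580

Rule: the highest bidder wins and pays the second-highest bid.
Sorting bids: 6,580 (Ivan) > 6,580 (Wren) > 6,050 (Tess) > 5,210 (Chen)
Tie at £6,580 → Ivan wins by tie-break.
Ivan is highest; pays the second-highest bid, £6,580.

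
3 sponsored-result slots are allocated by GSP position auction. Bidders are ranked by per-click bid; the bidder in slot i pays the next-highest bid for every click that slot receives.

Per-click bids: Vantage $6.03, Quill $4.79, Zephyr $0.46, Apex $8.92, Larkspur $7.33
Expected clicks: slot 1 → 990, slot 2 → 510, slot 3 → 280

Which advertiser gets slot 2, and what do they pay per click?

Sorting advertisers: $8.92 (Apex) > $7.33 (Larkspur) > $6.03 (Vantage) > $4.79 (Quill) > …
Slot 2 goes to the second-ranked bidder, Larkspur, who pays the next bid down: $6.03/click.

Larkspur; $6.03 per click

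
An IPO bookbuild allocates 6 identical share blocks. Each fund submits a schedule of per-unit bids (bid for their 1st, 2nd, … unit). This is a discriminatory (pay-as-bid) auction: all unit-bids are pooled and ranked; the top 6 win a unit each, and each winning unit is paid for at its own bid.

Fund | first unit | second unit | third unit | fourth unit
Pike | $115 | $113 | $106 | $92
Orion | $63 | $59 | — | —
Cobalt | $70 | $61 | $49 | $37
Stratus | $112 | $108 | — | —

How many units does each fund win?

Pike 4, Stratus 2

All unit-bids, highest first — top 6: 115 (Pike-1), 113 (Pike-2), 112 (Stratus-1), 108 (Stratus-2), 106 (Pike-3), 92 (Pike-4)
Next rejected bid: $70 (not a price — pay-as-bid).
Allocation: Pike 4, Stratus 2.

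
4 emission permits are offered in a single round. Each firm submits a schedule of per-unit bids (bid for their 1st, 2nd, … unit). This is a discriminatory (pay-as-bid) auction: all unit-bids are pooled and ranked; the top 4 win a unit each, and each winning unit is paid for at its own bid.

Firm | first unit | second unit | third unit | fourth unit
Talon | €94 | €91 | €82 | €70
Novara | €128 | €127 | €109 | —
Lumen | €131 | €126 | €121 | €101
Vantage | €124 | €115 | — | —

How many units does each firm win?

Lumen 2, Novara 2

All unit-bids, highest first — top 4: 131 (Lumen-1), 128 (Novara-1), 127 (Novara-2), 126 (Lumen-2)
Next rejected bid: €124 (not a price — pay-as-bid).
Allocation: Lumen 2, Novara 2.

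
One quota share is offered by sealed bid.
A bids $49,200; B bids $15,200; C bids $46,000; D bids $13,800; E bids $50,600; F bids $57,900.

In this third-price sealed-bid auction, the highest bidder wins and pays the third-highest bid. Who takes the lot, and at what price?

F pays $49,200

Third-price sealed-bid auction: the highest bidder wins and pays the third-highest bid.
Sorting bids: 57,900 (F) > 50,600 (E) > 49,200 (A) > 46,000 (C) > 15,200 (B) > 13,800 (D)
F is highest; pays the third-highest bid, $49,200.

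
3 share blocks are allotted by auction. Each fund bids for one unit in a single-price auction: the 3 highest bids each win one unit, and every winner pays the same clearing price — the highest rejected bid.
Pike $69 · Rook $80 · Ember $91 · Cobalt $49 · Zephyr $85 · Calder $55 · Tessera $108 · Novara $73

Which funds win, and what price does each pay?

Bids ranked high→low: 108 (Tessera), 91 (Ember), 85 (Zephyr), 80 (Rook), 73 (Novara), …
The 3 highest are Tessera, Ember, Zephyr.
Clearing price = highest rejected bid = $80.

Tessera, Ember, Zephyr; each pays $80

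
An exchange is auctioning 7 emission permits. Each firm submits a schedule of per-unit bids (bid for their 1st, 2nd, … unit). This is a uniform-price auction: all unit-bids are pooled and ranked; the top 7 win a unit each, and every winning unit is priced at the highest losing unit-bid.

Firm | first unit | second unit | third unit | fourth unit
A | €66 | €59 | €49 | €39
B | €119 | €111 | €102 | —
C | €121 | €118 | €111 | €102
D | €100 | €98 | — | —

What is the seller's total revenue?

Total revenue: €700

All unit-bids, highest first — top 7: 121 (C-1), 119 (B-1), 118 (C-2), 111 (B-2), 111 (C-3), 102 (B-3), 102 (C-4)
Highest rejected unit-bid = €100.
Allocation: B 3, C 4. Every unit priced at €100.
Revenue = 7 × 100 = €700.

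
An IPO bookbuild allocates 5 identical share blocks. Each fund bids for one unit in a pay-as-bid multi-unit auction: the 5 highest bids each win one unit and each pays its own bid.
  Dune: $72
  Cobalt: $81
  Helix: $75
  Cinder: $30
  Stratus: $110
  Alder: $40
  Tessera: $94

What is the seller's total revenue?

Total revenue: $432

Sorting: 110 (Stratus), 94 (Tessera), 81 (Cobalt), 75 (Helix), 72 (Dune), 40 (Alder), 30 (Cinder)
Winners (5 units): Stratus, Tessera, Cobalt, Helix, Dune.
Total revenue = 110 + 94 + 81 + 75 + 72 = $432.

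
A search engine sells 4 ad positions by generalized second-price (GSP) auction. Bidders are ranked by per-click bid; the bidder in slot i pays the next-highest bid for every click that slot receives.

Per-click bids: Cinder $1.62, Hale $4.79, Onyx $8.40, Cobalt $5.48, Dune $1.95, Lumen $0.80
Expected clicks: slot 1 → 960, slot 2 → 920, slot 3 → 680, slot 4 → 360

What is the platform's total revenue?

Total revenue: $11576.80

Sorting advertisers: $8.40 (Onyx) > $5.48 (Cobalt) > $4.79 (Hale) > $1.95 (Dune) > $1.62 (Cinder) > …
Slot 1: Onyx pays $5.48 × 960 = $5260.80
Slot 2: Cobalt pays $4.79 × 920 = $4406.80
Slot 3: Hale pays $1.95 × 680 = $1326.00
Slot 4: Dune pays $1.62 × 360 = $583.20
Total = $11576.80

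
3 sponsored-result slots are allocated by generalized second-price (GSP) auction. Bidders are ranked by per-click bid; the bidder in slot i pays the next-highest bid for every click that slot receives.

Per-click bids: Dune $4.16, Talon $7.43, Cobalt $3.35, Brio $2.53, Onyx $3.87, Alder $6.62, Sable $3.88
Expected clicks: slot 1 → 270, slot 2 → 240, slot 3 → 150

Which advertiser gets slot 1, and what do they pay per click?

Talon; $6.62 per click

Ranked by bid: $7.43 (Talon) > $6.62 (Alder) > $4.16 (Dune) > $3.88 (Sable) > …
Slot 1 goes to the first-ranked bidder, Talon, who pays the next bid down: $6.62/click.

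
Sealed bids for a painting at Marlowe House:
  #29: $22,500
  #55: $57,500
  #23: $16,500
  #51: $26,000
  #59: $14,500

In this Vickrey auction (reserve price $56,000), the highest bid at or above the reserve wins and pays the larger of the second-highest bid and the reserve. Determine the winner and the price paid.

#55 pays $56,000

Bids ranked: 57,500 (#55) > 26,000 (#51) > 22,500 (#29) > 16,500 (#23) > 14,500 (#59)
Highest eligible bid: #55 at $57,500.
Second-highest bid $26,000 is below the reserve $56,000, so the reserve binds → payment $56,000.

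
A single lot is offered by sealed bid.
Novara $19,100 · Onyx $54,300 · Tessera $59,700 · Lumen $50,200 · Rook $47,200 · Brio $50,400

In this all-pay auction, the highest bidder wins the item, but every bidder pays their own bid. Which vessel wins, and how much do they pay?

All-pay auction: the highest bidder wins the item, but every bidder pays their own bid.
Sorting bids: 59,700 (Tessera) > 54,300 (Onyx) > 50,400 (Brio) > 50,200 (Lumen) > 47,200 (Rook) > 19,100 (Novara)
Tessera is highest and takes the item; every bidder forfeits their bid.

Tessera pays $59,700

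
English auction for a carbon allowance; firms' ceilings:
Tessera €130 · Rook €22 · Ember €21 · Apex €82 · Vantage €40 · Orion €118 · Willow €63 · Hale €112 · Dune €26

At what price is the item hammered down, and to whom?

Sorting limits: 130 (Tessera) > 118 (Orion) > 112 (Hale) > 82 (Apex) > 63 (Willow) > 40 (Vantage) > …
Orion is the last rival to drop out, at €118; Tessera remains and wins at that price.

Tessera wins at €118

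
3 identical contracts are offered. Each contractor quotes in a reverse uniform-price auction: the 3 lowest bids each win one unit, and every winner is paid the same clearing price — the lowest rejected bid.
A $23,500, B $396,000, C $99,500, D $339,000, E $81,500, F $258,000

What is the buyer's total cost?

Total cost: $774,000

Bids ranked low→high: 23,500 (A), 81,500 (E), 99,500 (C), 258,000 (F), 339,000 (D), …
Winners (3 units): A, E, C.
First losing bid is F's $258,000, which sets the uniform price.
Total cost = 3 × $258,000 = $774,000.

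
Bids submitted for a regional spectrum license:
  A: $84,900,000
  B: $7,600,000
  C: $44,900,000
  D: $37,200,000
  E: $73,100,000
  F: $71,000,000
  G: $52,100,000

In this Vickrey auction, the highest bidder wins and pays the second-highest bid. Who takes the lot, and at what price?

Vickrey auction: the highest bidder wins and pays the second-highest bid.
Bids ranked: 84,900,000 (A) > 73,100,000 (E) > 71,000,000 (F) > 52,100,000 (G) > 44,900,000 (C) > 37,200,000 (D) > …
Second-price: A pays E's bid of $73,100,000.

A pays $73,100,000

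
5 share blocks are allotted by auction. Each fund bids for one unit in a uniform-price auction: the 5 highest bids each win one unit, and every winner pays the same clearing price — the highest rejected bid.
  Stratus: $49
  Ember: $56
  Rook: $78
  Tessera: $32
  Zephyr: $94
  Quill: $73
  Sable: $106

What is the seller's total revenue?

Bids ranked high→low: 106 (Sable), 94 (Zephyr), 78 (Rook), 73 (Quill), 56 (Ember), 49 (Stratus), 32 (Tessera)
The 5 highest are Sable, Zephyr, Rook, Quill, Ember.
Highest unsuccessful bid: $49 → clearing price.
Total revenue = 5 × $49 = $245.

Total revenue: $245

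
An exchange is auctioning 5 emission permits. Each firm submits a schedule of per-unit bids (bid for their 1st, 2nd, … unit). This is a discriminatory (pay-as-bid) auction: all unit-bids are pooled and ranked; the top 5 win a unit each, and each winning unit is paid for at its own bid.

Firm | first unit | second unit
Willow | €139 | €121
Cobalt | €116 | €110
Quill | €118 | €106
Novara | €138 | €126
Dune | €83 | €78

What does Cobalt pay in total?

Cobalt pays €0

Merging the schedules and taking the best 5: 139 (Willow-1), 138 (Novara-1), 126 (Novara-2), 121 (Willow-2), 118 (Quill-1)
Next rejected bid: €116 (not a price — pay-as-bid).
Cobalt wins no units.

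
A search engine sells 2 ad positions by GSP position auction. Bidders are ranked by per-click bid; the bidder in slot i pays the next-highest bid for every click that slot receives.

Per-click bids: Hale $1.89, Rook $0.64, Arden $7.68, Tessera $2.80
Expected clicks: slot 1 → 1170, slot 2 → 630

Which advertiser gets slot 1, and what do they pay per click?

Ranked by bid: $7.68 (Arden) > $2.80 (Tessera) > $1.89 (Hale) > …
Slot 1 goes to the first-ranked bidder, Arden, who pays the next bid down: $2.80/click.

Arden; $2.80 per click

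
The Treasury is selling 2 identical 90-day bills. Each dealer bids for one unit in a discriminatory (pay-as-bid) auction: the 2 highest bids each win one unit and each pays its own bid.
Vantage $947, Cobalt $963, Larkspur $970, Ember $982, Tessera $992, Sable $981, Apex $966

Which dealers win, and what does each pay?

Tessera $992, Ember $982

Sorting: 992 (Tessera), 982 (Ember), 981 (Sable), 970 (Larkspur), …
The 2 highest are Tessera, Ember.
Each winner pays its own bid: Tessera $992, Ember $982.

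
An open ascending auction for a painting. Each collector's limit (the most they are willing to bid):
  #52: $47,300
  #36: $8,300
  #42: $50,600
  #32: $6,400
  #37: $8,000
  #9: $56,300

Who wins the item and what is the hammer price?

Limits ranked: 56,300 (#9) > 50,600 (#42) > 47,300 (#52) > 8,300 (#36) > 8,000 (#37) > 6,400 (#32)
Bidding ends when #42 exits at $50,600; #9 takes it.

#9 wins at $50,600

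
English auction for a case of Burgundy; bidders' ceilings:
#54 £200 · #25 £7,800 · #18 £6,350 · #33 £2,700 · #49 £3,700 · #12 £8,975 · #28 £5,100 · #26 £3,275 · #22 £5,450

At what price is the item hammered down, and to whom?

#12 wins at £7,800

Open ascending-bid auction: the price rises until one bidder remains; the winner pays the price at which the last rival dropped out.
Limits ranked: 8,975 (#12) > 7,800 (#25) > 6,350 (#18) > 5,450 (#22) > 5,100 (#28) > 3,700 (#49) > …
Bidding ends when #25 exits at £7,800; #12 takes it.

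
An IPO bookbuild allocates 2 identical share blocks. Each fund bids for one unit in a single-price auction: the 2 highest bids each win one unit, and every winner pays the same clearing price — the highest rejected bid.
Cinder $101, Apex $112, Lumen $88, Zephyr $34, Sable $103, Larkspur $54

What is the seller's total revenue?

Total revenue: $202

Sorting: 112 (Apex), 103 (Sable), 101 (Cinder), 88 (Lumen), …
The 2 highest are Apex, Sable.
Clearing price = highest rejected bid = $101.
Total revenue = 2 × $101 = $202.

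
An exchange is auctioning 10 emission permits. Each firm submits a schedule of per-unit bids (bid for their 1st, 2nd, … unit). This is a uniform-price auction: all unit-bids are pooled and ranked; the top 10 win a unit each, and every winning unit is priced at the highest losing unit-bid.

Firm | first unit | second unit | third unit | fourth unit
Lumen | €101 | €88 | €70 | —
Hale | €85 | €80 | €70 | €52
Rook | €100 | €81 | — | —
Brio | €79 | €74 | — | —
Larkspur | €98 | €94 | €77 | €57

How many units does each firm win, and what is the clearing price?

All unit-bids, highest first — top 10: 101 (Lumen-1), 100 (Rook-1), 98 (Larkspur-1), 94 (Larkspur-2), 88 (Lumen-2), 85 (Hale-1), 81 (Rook-2), 80 (Hale-2), 79 (Brio-1), 77 (Larkspur-3)
First bid not allocated: €74.
Allocation: Brio 1, Hale 2, Larkspur 3, Lumen 2, Rook 2.

Brio 1, Hale 2, Larkspur 3, Lumen 2, Rook 2; clearing price €74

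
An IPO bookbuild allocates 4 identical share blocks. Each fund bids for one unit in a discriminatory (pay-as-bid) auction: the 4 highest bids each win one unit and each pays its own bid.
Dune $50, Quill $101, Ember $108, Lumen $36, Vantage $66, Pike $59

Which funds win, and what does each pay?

Ember $108, Quill $101, Vantage $66, Pike $59

Bids ranked high→low: 108 (Ember), 101 (Quill), 66 (Vantage), 59 (Pike), 50 (Dune), 36 (Lumen)
The 4 highest are Ember, Quill, Vantage, Pike.
Each winner pays its own bid: Ember $108, Quill $101, Vantage $66, Pike $59.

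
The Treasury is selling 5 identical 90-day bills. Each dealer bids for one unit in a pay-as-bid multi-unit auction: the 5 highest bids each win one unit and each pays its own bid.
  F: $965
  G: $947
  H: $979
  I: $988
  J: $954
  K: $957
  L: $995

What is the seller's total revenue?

Ordering the bids: 995 (L), 988 (I), 979 (H), 965 (F), 957 (K), 954 (J), 947 (G)
Top 5: L, I, H, F, K.
Total revenue = 995 + 988 + 979 + 965 + 957 = $4,884.

Total revenue: $4,884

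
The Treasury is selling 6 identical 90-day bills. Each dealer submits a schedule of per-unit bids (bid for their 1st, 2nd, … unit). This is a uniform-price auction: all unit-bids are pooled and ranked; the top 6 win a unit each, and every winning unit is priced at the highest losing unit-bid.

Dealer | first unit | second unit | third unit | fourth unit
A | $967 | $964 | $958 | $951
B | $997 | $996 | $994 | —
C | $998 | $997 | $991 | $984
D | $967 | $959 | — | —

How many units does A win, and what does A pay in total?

A: 0 units, pays $0

Pooled unit-bids ranked (top 6): 998 (C-1), 997 (B-1), 997 (C-2), 996 (B-2), 994 (B-3), 991 (C-3)
First bid not allocated: $984.
A wins 0 unit(s) at $984 each.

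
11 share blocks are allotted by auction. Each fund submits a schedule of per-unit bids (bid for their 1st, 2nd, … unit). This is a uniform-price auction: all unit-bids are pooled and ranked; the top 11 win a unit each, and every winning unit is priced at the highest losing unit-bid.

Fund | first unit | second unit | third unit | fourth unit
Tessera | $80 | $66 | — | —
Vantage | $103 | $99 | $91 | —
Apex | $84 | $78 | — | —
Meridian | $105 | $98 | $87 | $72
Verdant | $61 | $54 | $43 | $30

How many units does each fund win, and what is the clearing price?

Pooled unit-bids ranked (top 11): 105 (Meridian-1), 103 (Vantage-1), 99 (Vantage-2), 98 (Meridian-2), 91 (Vantage-3), 87 (Meridian-3), 84 (Apex-1), 80 (Tessera-1), 78 (Apex-2), 72 (Meridian-4), 66 (Tessera-2)
Highest rejected unit-bid = $61.
Allocation: Apex 2, Meridian 4, Tessera 2, Vantage 3.

Apex 2, Meridian 4, Tessera 2, Vantage 3; clearing price $61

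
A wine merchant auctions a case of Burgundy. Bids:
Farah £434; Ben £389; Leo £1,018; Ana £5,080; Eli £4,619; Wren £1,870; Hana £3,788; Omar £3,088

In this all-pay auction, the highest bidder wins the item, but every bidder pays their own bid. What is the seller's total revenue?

Total revenue: £20,286

Rule: the highest bidder wins the item, but every bidder pays their own bid.
Sorting bids: 5,080 (Ana) > 4,619 (Eli) > 3,788 (Hana) > 3,088 (Omar) > 1,870 (Wren) > 1,018 (Leo) > …
Every bidder forfeits their bid regardless of winning.
Revenue = 434 + 389 + 1,018 + 5,080 + 4,619 + 1,870 + 3,788 + 3,088 = £20,286.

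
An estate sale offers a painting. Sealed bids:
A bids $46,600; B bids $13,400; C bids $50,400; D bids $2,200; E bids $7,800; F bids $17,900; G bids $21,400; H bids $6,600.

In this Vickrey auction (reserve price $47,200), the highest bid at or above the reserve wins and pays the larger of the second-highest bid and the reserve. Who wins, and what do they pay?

C pays $47,200

Bids in order: 50,400 (C) > 46,600 (A) > 21,400 (G) > 17,900 (F) > 13,400 (B) > 7,800 (E) > …
Highest eligible bid: C at $50,400.
max(second-highest $46,600, reserve $47,200) = $47,200.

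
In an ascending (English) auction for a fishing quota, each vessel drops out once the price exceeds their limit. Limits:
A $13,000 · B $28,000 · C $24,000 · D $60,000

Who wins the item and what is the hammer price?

Limits in order: 60,000 (D) > 28,000 (B) > 24,000 (C) > 13,000 (A)
Once the price passes $28,000, only D is left; the hammer falls at B's limit of $28,000.

D wins at $28,000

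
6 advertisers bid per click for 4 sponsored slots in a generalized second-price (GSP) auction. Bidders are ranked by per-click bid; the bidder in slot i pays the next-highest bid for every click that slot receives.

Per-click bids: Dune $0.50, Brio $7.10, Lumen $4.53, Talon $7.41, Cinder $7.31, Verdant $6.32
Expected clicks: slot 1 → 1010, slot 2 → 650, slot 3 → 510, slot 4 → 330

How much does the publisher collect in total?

Ranked by bid: $7.41 (Talon) > $7.31 (Cinder) > $7.10 (Brio) > $6.32 (Verdant) > $4.53 (Lumen) > …
Slot 1: Talon pays $7.31 × 1010 = $7383.10
Slot 2: Cinder pays $7.10 × 650 = $4615.00
Slot 3: Brio pays $6.32 × 510 = $3223.20
Slot 4: Verdant pays $4.53 × 330 = $1494.90
Total = $16716.20

Total revenue: $16716.20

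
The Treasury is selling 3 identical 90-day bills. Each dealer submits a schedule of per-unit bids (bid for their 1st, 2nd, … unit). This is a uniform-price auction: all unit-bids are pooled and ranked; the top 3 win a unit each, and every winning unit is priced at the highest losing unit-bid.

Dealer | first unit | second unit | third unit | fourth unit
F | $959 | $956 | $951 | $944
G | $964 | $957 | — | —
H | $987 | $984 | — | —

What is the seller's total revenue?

Pooled unit-bids ranked (top 3): 987 (H-1), 984 (H-2), 964 (G-1)
The (k+1)-th unit-bid is $959.
Allocation: G 1, H 2. Every unit priced at $959.
Revenue = 3 × 959 = $2,877.

Total revenue: $2,877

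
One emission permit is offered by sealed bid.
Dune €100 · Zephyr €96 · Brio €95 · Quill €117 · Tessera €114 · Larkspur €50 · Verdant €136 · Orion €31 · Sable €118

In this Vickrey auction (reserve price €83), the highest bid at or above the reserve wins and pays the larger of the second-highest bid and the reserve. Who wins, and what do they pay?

Bids in order: 136 (Verdant) > 118 (Sable) > 117 (Quill) > 114 (Tessera) > 100 (Dune) > 96 (Zephyr) > …
Highest eligible bid: Verdant at €136.
max(second-highest €118, reserve €83) = €118; the reserve does not bind.

Verdant pays €118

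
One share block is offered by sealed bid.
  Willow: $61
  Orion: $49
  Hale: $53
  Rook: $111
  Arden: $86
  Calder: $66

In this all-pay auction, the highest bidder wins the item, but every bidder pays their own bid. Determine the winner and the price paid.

All-pay auction: the highest bidder wins the item, but every bidder pays their own bid.
Bids ranked: 111 (Rook) > 86 (Arden) > 66 (Calder) > 61 (Willow) > 53 (Hale) > 49 (Orion)
Rook wins with the top bid; all bids are sunk regardless.

Rook pays $111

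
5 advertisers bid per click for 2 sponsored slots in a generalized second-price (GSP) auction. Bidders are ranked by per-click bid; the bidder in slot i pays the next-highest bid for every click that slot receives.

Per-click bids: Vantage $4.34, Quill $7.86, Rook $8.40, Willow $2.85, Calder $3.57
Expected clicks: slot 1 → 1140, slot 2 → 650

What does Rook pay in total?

Rook pays $8960.40

Sorting advertisers: $8.40 (Rook) > $7.86 (Quill) > $4.34 (Vantage) > …
Rook holds slot 1 → pays next bid $7.86 × 1140 clicks = $8960.40.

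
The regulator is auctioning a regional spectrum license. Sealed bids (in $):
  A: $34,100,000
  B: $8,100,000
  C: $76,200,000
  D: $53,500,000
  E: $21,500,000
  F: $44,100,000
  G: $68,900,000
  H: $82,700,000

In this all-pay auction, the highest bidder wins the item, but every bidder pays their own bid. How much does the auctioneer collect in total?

Bids in order: 82,700,000 (H) > 76,200,000 (C) > 68,900,000 (G) > 53,500,000 (D) > 44,100,000 (F) > 34,100,000 (A) > …
H wins with the top bid; all bids are sunk regardless.
Every bidder forfeits their bid regardless of winning.
Revenue = 34,100,000 + 8,100,000 + 76,200,000 + 53,500,000 + 21,500,000 + 44,100,000 + 68,900,000 + 82,700,000 = $389,100,000.

Total revenue: $389,100,000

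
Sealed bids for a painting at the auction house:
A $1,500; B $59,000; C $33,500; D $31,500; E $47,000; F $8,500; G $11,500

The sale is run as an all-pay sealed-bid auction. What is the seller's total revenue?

Rule: the highest bidder wins the item, but every bidder pays their own bid.
Sorting bids: 59,000 (B) > 47,000 (E) > 33,500 (C) > 31,500 (D) > 11,500 (G) > 8,500 (F) > …
Every bidder forfeits their bid regardless of winning.
Revenue = 1,500 + 59,000 + 33,500 + 31,500 + 47,000 + 8,500 + 11,500 = $192,500.

Total revenue: $192,500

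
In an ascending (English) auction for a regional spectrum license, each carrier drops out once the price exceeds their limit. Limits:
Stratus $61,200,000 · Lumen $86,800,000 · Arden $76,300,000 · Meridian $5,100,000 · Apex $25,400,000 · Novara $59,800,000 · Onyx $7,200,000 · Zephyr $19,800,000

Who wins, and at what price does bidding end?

Lumen wins at $76,300,000

Sorting limits: 86,800,000 (Lumen) > 76,300,000 (Arden) > 61,200,000 (Stratus) > 59,800,000 (Novara) > 25,400,000 (Apex) > 19,800,000 (Zephyr) > …
Arden is the last rival to drop out, at $76,300,000; Lumen remains and wins at that price.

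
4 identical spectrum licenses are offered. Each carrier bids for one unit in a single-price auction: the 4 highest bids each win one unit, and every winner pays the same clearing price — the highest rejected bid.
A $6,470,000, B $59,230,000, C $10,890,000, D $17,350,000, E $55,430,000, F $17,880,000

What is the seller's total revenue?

Sorting: 59,230,000 (B), 55,430,000 (E), 17,880,000 (F), 17,350,000 (D), 10,890,000 (C), 6,470,000 (A)
Top 4: B, E, F, D.
Highest unsuccessful bid: $10,890,000 → clearing price.
Total revenue = 4 × $10,890,000 = $43,560,000.

Total revenue: $43,560,000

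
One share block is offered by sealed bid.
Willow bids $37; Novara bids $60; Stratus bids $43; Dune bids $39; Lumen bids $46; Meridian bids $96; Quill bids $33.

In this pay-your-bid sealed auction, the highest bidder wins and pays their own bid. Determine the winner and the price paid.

Meridian pays $96

Pay-your-bid sealed auction: the highest bidder wins and pays their own bid.
Sorting bids: 96 (Meridian) > 60 (Novara) > 46 (Lumen) > 43 (Stratus) > 39 (Dune) > 37 (Willow) > …
First-price: Meridian pays what they bid, $96.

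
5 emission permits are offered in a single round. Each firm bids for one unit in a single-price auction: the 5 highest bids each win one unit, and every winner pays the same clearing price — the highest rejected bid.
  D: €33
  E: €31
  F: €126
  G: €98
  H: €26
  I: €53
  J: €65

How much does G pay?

Sorting: 126 (F), 98 (G), 65 (J), 53 (I), 33 (D), 31 (E), 26 (H)
Top 5: F, G, J, I, D.
First losing bid is E's €31, which sets the uniform price.
G wins → pays €31.

G pays €31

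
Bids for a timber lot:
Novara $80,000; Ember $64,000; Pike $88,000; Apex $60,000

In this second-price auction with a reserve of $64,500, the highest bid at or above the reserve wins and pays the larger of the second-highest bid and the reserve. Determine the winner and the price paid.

Second-price auction with a reserve of $64,500: the highest bid at or above the reserve wins and pays the larger of the second-highest bid and the reserve.
Bids in order: 88,000 (Pike) > 80,000 (Novara) > 64,000 (Ember) > 60,000 (Apex)
Pike has the top bid at or above the reserve ($88,000).
Second-highest bid $80,000 exceeds the reserve $64,500 → payment $80,000.

Pike pays $80,000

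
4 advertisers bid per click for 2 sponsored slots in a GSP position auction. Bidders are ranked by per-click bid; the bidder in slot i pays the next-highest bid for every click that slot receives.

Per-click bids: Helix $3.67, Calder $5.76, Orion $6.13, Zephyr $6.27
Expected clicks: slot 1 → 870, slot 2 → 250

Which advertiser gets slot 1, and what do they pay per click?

Ranked by bid: $6.27 (Zephyr) > $6.13 (Orion) > $5.76 (Calder) > …
Slot 1 goes to the first-ranked bidder, Zephyr, who pays the next bid down: $6.13/click.

Zephyr; $6.13 per click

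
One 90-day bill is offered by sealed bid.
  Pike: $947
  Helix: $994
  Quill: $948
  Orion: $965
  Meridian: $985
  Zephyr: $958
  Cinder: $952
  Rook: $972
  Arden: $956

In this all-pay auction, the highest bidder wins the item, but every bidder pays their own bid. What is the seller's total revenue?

Total revenue: $8,677

All-pay auction: the highest bidder wins the item, but every bidder pays their own bid.
Sorting bids: 994 (Helix) > 985 (Meridian) > 972 (Rook) > 965 (Orion) > 958 (Zephyr) > 956 (Arden) > …
Every bidder forfeits their bid regardless of winning.
Revenue = 947 + 994 + 948 + 965 + 985 + 958 + 952 + 972 + 956 = $8,677.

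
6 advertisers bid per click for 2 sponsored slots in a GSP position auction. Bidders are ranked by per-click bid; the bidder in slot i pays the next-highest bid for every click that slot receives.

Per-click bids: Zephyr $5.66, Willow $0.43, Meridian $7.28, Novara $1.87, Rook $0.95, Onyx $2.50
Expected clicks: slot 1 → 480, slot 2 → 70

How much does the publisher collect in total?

Sorting advertisers: $7.28 (Meridian) > $5.66 (Zephyr) > $2.50 (Onyx) > …
Slot 1: Meridian pays $5.66 × 480 = $2716.80
Slot 2: Zephyr pays $2.50 × 70 = $175.00
Total = $2891.80

Total revenue: $2891.80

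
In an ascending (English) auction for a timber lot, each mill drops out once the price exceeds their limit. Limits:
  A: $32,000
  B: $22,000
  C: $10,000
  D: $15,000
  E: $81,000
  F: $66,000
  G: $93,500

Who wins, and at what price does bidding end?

G wins at $81,000

Sorting limits: 93,500 (G) > 81,000 (E) > 66,000 (F) > 32,000 (A) > 22,000 (B) > 15,000 (D) > …
Bidding ends when E exits at $81,000; G takes it.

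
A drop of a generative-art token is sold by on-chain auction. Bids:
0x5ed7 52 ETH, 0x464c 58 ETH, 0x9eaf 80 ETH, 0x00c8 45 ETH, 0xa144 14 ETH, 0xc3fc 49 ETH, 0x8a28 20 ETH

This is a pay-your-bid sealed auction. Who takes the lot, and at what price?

0x9eaf pays 80 ETH

Sorting bids: 80 (0x9eaf) > 58 (0x464c) > 52 (0x5ed7) > 49 (0xc3fc) > 45 (0x00c8) > 20 (0x8a28) > …
0x9eaf has the highest bid and pays exactly that: 80 ETH.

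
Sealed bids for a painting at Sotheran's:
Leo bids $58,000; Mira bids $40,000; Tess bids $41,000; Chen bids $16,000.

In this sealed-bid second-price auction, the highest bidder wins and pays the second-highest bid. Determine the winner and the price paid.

Bids ranked: 58,000 (Leo) > 41,000 (Tess) > 40,000 (Mira) > 16,000 (Chen)
Second-price: Leo pays Tess's bid of $41,000.

Leo pays $41,000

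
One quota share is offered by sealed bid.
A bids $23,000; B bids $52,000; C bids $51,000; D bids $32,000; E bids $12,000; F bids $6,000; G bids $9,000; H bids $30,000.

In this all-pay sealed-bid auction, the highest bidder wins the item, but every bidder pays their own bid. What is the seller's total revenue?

All-pay sealed-bid auction: the highest bidder wins the item, but every bidder pays their own bid.
Bids ranked: 52,000 (B) > 51,000 (C) > 32,000 (D) > 30,000 (H) > 23,000 (A) > 12,000 (E) > …
B wins with the top bid; all bids are sunk regardless.
Every bidder forfeits their bid regardless of winning.
Revenue = 23,000 + 52,000 + 51,000 + 32,000 + 12,000 + 6,000 + 9,000 + 30,000 = $215,000.

Total revenue: $215,000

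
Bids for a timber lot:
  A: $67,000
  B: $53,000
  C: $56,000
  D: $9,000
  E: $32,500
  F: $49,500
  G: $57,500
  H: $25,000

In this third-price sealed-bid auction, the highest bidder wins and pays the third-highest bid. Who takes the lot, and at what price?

A pays $56,000

Bids in order: 67,000 (A) > 57,500 (G) > 56,000 (C) > 53,000 (B) > 49,500 (F) > 32,500 (E) > …
A is highest; pays the third-highest bid, $56,000.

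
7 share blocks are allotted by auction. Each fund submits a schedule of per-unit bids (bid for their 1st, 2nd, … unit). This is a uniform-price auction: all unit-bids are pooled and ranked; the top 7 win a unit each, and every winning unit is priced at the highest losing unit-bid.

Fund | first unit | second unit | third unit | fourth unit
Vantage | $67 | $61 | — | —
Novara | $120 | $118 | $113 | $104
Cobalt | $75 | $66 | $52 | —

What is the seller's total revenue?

Total revenue: $427

All unit-bids, highest first — top 7: 120 (Novara-1), 118 (Novara-2), 113 (Novara-3), 104 (Novara-4), 75 (Cobalt-1), 67 (Vantage-1), 66 (Cobalt-2)
First bid not allocated: $61.
Allocation: Cobalt 2, Novara 4, Vantage 1. Every unit priced at $61.
Revenue = 7 × 61 = $427.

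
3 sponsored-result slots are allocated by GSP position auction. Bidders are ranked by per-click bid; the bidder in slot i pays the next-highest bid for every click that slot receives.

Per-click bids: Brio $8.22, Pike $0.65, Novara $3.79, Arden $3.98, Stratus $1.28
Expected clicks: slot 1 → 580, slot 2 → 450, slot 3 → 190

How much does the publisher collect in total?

Total revenue: $4257.10

Per-click bids in order: $8.22 (Brio) > $3.98 (Arden) > $3.79 (Novara) > $1.28 (Stratus) > …
Slot 1: Brio pays $3.98 × 580 = $2308.40
Slot 2: Arden pays $3.79 × 450 = $1705.50
Slot 3: Novara pays $1.28 × 190 = $243.20
Total = $4257.10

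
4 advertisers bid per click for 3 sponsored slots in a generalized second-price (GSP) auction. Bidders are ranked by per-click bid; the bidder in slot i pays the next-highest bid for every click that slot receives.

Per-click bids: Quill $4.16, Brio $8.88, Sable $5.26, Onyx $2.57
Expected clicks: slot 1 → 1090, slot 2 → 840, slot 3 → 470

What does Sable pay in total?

Sable pays $3494.40

Ranked by bid: $8.88 (Brio) > $5.26 (Sable) > $4.16 (Quill) > $2.57 (Onyx)
Sable holds slot 2 → pays next bid $4.16 × 840 clicks = $3494.40.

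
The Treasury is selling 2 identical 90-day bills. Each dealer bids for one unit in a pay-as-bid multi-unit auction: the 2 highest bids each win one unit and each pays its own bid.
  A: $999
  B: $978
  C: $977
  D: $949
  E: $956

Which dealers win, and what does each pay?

A $999, B $978

Bids ranked high→low: 999 (A), 978 (B), 977 (C), 956 (E), …
Winners (2 units): A, B.
Each winner pays its own bid: A $999, B $978.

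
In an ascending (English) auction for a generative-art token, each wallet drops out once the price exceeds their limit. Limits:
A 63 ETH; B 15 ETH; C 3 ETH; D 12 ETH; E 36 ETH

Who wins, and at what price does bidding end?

A wins at 36 ETH

Ascending (English) auction: the price rises until one bidder remains; the winner pays the price at which the last rival dropped out.
Limits in order: 63 (A) > 36 (E) > 15 (B) > 12 (D) > 3 (C)
Once the price passes 36 ETH, only A is left; the hammer falls at E's limit of 36 ETH.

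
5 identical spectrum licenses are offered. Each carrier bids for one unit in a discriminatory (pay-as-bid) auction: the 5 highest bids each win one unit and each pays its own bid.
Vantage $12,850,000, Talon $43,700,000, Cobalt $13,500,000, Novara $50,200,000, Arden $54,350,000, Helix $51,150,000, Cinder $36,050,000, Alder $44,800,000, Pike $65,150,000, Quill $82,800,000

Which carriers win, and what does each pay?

Quill $82,800,000, Pike $65,150,000, Arden $54,350,000, Helix $51,150,000, Novara $50,200,000

Sorting: 82,800,000 (Quill), 65,150,000 (Pike), 54,350,000 (Arden), 51,150,000 (Helix), 50,200,000 (Novara), 44,800,000 (Alder), 43,700,000 (Talon), …
The 5 highest are Quill, Pike, Arden, Helix, Novara.
Each winner pays its own bid: Quill $82,800,000, Pike $65,150,000, Arden $54,350,000, Helix $51,150,000, Novara $50,200,000.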